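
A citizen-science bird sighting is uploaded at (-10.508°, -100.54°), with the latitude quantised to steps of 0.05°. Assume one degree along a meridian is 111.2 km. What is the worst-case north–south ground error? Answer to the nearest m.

2780 m

With a 0.05° grid the true value lies within half a step, ±0.05°/2 = ±0.025°, of the stored one.
Along the meridian that is 0.025° × 111200 m/° = 2780 m.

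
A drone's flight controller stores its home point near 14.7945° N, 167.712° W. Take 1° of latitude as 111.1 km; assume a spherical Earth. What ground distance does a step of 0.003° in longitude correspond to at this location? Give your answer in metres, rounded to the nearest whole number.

322 metres

0.003° of longitude at 14.7945° is 0.003 × 111100 × cos 14.7945° ≈ 0.003 × 107417 = 322.25 m.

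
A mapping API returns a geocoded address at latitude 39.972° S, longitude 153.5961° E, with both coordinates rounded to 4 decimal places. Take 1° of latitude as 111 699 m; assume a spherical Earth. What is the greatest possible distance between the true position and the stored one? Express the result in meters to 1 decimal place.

7.0 meters

Rounding to 4 decimal places leaves each coordinate within ±5e-05° of the true value.
N–S: 5e-05° × 111699 m/° = 5.58495 m.
East–west component at 39.972°: 5e-05° × 111699 × cos 39.972° ≈ 5e-05 × 85601.5 ≈ 4.28007 m.
The two errors are perpendicular, so the maximum displacement is √(5.58495² + 4.28007²) ≈ 7.03638 m.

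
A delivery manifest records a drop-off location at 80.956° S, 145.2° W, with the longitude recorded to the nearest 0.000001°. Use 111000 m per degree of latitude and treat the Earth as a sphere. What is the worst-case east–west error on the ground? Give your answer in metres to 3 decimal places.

Rounding to 6 decimal places leaves the longitude within ±5e-07° of the true value.
Parallels shrink by cos φ, so at 80.956° a degree of longitude is 111000 × 0.1572 ≈ 17448.4 m.
So at most 5e-07° × 17448.4 ≈ 0.00872421 m east–west.

0.009 metres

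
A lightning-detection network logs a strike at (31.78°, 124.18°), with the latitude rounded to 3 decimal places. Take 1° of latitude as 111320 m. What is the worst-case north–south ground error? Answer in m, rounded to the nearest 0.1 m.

55.7 m

Rounding to 3 decimal places leaves the latitude within ±0.0005° of the true value.
North–south distance: 0.0005° × 111320 m/° = 55.66 m.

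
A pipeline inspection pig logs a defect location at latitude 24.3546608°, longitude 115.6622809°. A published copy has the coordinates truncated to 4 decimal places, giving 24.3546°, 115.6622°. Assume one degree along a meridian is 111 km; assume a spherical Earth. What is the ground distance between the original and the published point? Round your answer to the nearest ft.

Δlat = 24.3546608 − 24.3546 = +0.0000608°; Δlon = 115.6622809 − 115.6622 = +0.0000809°.
North–south shift: 0.0000608 × 111000 = 6.7488 m.
E–W at 24.3546°: 0.0000809° × 111000 × cos 24.3546° = 0.0000809 × 111000 × 0.9110 ≈ 8.18079 m.
Hypotenuse of the two orthogonal shifts: √(6.7488² + 8.18079²) = 10.6053 m.
Converting: 10.6053 m × 3.2808 ft/m ≈ 34.794 ft.

35 ft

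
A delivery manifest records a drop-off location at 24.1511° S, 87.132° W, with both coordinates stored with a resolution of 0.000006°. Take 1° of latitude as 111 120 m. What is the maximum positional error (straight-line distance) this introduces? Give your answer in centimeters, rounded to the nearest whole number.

With a 0.000006° grid the true value lies within half a step, ±0.000006°/2 = ±3e-06°, of the stored one.
N–S: 3e-06° × 111120 m/° = 0.33336 m.
East–west component at 24.1511°: 3e-06° × 111120 × cos 24.1511° ≈ 3e-06 × 101394 ≈ 0.304181 m.
Worst case both components are at the extreme and orthogonal: √(0.33336² + 0.304181²) ≈ 0.451281 m.
That is 0.451281 m = 45.128 cm.

45 centimeters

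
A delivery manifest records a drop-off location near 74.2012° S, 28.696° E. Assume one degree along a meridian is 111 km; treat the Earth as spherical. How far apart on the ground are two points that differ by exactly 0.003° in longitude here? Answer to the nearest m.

91 m

At 74.2012° a degree of longitude is 111000 × cos 74.2012° ≈ 30220.9 m, so 0.003° corresponds to 90.6626 m.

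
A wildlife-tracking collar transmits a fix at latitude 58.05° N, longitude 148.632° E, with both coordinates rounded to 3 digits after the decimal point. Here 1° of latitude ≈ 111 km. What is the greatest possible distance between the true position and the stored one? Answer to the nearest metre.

63 metres

Rounding to 3 decimal places leaves each coordinate within ±0.0005° of the true value.
North–south component: 0.0005° × 111000 = 55.5 m.
Longitude error → 0.0005 × 111000 × cos 58.05° = 0.0005 × 111000 × 0.5292 ≈ 29.3694 m.
Worst case both components are at the extreme and orthogonal: √(55.5² + 29.3694²) ≈ 62.7918 m.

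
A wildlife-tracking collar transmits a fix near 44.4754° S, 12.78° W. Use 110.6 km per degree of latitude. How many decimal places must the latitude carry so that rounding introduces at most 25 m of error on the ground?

One degree of latitude covers 110600 m.
N decimal places → at most half a unit in the last place, 0.5 × 10⁻ᴺ° = 110600/2 × 10⁻ᴺ m.
Setting 55300 × 10⁻ᴺ ≤ 25 gives 10ᴺ ≥ 2212, i.e. N ≥ 3.34.
So 4 decimal places suffice (5.53 m); 3 would allow up to 55.3 m.

4 decimal places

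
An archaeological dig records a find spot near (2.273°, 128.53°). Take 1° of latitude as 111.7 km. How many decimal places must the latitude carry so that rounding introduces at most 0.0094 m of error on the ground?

7 decimal places

One degree of latitude covers 111700 m.
N decimal places → at most half a unit in the last place, 0.5 × 10⁻ᴺ° = 111700/2 × 10⁻ᴺ m.
Need 0.5 × 111700 × 10⁻ᴺ ≤ 0.0094 → 10⁻ᴺ ≤ 1.683e-07, so N ≥ 6.77.
So 7 decimal places suffice (0.00558 m); 6 would allow up to 0.0558 m.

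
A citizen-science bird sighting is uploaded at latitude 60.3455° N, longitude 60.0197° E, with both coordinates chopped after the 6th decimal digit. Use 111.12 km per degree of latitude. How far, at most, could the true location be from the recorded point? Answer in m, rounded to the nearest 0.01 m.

0.12 m

Truncating at 6 decimal places can drop up to a full unit in the last place, so each coordinate may be off by as much as 1e-06°.
N–S: 1e-06° × 111120 m/° = 0.11112 m.
Longitude error → 1e-06 × 111120 × cos 60.3455° = 1e-06 × 111120 × 0.4948 ≈ 0.0549787 m.
The two errors are perpendicular, so the maximum displacement is √(0.11112² + 0.0549787²) ≈ 0.123977 m.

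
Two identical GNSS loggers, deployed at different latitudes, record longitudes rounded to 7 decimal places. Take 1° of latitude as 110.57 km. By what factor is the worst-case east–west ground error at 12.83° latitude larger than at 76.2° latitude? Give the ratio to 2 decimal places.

4.09

Rounding to 7 decimal places leaves the longitude within ±5e-08° of the true value.
At 12.83°: 5e-08° × 110570 × cos 12.83° = 5e-08 × 110570 × 0.9750 ≈ 0.0053905 m.
Error at 76.2° = 5e-08° × 110570 × cos 76.2° ≈ 0.0055285 × 0.2385 = 0.0013187 m.
The ratio reduces to cos 12.83° / cos 76.2° = 0.9750/0.2385 ≈ 4.0876.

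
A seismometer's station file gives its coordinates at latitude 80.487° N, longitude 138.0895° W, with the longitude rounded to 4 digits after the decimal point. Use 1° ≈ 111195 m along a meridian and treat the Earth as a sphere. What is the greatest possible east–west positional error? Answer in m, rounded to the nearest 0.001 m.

0.919 m

Rounding to 4 decimal places leaves the longitude within ±5e-05° of the true value.
Parallels shrink by cos φ, so at 80.487° a degree of longitude is 111195 × 0.1653 ≈ 18377.4 m.
So at most 5e-05° × 18377.4 ≈ 0.918868 m east–west.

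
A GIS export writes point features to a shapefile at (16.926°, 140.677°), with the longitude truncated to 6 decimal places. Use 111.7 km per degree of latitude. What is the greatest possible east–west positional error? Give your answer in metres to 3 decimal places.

Truncating at 6 decimal places can drop up to a full unit in the last place, so the longitude may be off by as much as 1e-06°.
At latitude 16.926° a degree of longitude spans 111700 m × cos 16.926° = 111700 × 0.9567 ≈ 106861 m.
Maximum E–W displacement: 1e-06 × 106861 = 0.106861 m.

0.107 metres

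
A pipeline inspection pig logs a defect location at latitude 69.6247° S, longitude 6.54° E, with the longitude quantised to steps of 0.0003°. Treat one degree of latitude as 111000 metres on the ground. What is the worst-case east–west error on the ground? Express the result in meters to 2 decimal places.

5.80 meters

With a 0.0003° grid the true value lies within half a step, ±0.0003°/2 = ±0.00015°, of the stored one.
Parallels shrink by cos φ, so at 69.6247° a degree of longitude is 111000 × 0.3482 ≈ 38646.6 m.
So at most 0.00015° × 38646.6 ≈ 5.797 m east–west.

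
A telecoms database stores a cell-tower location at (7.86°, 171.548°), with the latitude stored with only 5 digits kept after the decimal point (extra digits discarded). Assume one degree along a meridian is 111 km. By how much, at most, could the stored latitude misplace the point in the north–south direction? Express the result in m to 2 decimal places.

1.11 m

Truncating at 5 decimal places can drop up to a full unit in the last place, so the latitude may be off by as much as 1e-05°.
Along the meridian that is 1e-05° × 111000 m/° = 1.11 m.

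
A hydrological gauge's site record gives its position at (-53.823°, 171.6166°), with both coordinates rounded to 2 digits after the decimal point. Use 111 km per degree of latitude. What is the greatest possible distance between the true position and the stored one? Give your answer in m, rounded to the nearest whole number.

Rounding to 2 decimal places leaves each coordinate within ±0.005° of the true value.
N–S: 0.005° × 111000 m/° = 555 m.
E–W at 53.823°: 0.005° × 111000 × cos 53.823° = 0.005 × 111000 × 0.5903 ≈ 327.606 m.
The two errors are perpendicular, so the maximum displacement is √(555² + 327.606²) ≈ 644.477 m.

644 m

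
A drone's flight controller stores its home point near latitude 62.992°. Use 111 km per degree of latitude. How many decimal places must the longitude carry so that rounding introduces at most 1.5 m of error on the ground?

At 62.992° one degree of longitude covers 111000 × cos 62.992° ≈ 111000 × 0.4541 ≈ 50406.8 m.
N decimal places → at most half a unit in the last place, 0.5 × 10⁻ᴺ° = 50406.8/2 × 10⁻ᴺ m.
Setting 25203.4 × 10⁻ᴺ ≤ 1.5 gives 10ᴺ ≥ 1.68e+04, i.e. N ≥ 4.23.
N = 4 would give 2.52 m (too coarse); N = 5 gives 0.252 m ≤ 1.5 m.

5 decimal places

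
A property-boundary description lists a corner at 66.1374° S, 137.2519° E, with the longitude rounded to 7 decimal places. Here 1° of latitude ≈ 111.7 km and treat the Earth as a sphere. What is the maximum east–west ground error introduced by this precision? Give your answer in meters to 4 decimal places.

Rounding to 7 decimal places leaves the longitude within ±5e-08° of the true value.
Parallels shrink by cos φ, so at 66.1374° a degree of longitude is 111700 × 0.4045 ≈ 45187.6 m.
Maximum E–W displacement: 5e-08 × 45187.6 = 0.00225938 m.

0.0023 meters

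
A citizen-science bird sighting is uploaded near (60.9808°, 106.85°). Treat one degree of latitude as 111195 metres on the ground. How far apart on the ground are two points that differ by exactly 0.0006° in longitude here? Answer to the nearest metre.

One degree of longitude here spans 111195 × cos 60.9808° = 111195 × 0.4851 ≈ 53941 m; 0.0006° of that is 32.3646 m.

32 metres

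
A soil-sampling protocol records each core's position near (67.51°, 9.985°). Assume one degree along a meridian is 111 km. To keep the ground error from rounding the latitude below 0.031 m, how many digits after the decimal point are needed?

One degree of latitude covers 111000 m.
N decimal places → at most half a unit in the last place, 0.5 × 10⁻ᴺ° = 111000/2 × 10⁻ᴺ m.
Setting 55500 × 10⁻ᴺ ≤ 0.031 gives 10ᴺ ≥ 1.79e+06, i.e. N ≥ 6.25.
N = 6 would give 0.0555 m (too coarse); N = 7 gives 0.00555 m ≤ 0.031 m.

7 decimal places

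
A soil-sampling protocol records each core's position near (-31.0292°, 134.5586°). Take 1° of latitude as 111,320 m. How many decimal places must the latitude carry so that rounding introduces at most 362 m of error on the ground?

One degree of latitude covers 111320 m.
With N decimal places the half-ulp bound is 0.5·10⁻ᴺ°, or 0.5·10⁻ᴺ × 111320 m on the ground.
Setting 55660 × 10⁻ᴺ ≤ 362 gives 10ᴺ ≥ 153.8, i.e. N ≥ 2.19.
So 3 decimal places suffice (55.7 m); 2 would allow up to 557 m.

3 decimal places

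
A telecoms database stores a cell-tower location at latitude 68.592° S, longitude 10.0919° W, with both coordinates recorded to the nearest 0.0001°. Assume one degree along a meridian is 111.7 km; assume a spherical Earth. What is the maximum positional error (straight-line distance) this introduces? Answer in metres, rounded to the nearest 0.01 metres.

Rounding to 4 decimal places leaves each coordinate within ±5e-05° of the true value.
N–S: 5e-05° × 111700 m/° = 5.585 m.
E–W at 68.592°: 5e-05° × 111700 × cos 68.592° = 5e-05 × 111700 × 0.3650 ≈ 2.03856 m.
The two errors are perpendicular, so the maximum displacement is √(5.585² + 2.03856²) ≈ 5.94542 m.

5.95 metres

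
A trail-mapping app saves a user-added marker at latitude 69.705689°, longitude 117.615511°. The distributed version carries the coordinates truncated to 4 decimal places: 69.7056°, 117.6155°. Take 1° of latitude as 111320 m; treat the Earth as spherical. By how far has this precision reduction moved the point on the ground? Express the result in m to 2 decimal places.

9.92 m

The latitude changed by +0.000089° and the longitude by +0.000011°.
N–S: 0.000089° × 111320 m/° = 9.90748 m.
E–W at 69.7056°: 0.000011° × 111320 × cos 69.7056° = 0.000011 × 111320 × 0.3468 ≈ 0.424717 m.
Combined displacement = (9.90748² + 0.424717²)^½ ≈ 9.91658 m.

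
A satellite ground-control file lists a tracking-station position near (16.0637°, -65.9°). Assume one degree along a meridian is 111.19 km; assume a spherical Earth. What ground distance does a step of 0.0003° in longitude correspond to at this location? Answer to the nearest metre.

32 metres

0.0003° of longitude at 16.0637° is 0.0003 × 111190 × cos 16.0637° ≈ 0.0003 × 106849 = 32.0546 m.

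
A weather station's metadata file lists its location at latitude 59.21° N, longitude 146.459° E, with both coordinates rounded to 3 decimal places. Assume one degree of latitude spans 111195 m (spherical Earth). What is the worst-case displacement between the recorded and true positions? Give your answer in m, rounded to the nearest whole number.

Rounding to 3 decimal places leaves each coordinate within ±0.0005° of the true value.
North–south component: 0.0005° × 111195 = 55.5975 m.
Longitude error → 0.0005 × 111195 × cos 59.21° = 0.0005 × 111195 × 0.5119 ≈ 28.46 m.
Combining orthogonally: (55.5975² + 28.46²)^½ ≈ 62.4584 m.

62 m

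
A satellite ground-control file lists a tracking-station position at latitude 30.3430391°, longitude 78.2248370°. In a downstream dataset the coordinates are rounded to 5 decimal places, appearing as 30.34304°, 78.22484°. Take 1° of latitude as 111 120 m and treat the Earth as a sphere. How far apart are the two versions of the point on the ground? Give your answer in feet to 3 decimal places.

The latitude changed by -0.0000009° and the longitude by -0.0000030°.
N–S: -0.0000009° × 111120 m/° = -0.100008 m.
E–W at 30.343°: -0.0000030° × 111120 × cos 30.343° = -0.0000030 × 111120 × 0.8630 ≈ -0.287695 m.
Combined displacement = (0.100008² + 0.287695²)^½ ≈ 0.304582 m.
Converting: 0.304582 m × 3.2808 ft/m ≈ 0.99928 ft.

0.999 feet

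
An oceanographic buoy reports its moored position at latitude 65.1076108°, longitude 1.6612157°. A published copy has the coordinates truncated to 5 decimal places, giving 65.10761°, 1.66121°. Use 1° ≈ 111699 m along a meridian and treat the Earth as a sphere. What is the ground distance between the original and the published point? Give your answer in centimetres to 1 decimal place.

The latitude changed by +0.0000008° and the longitude by +0.0000057°.
N–S: 0.0000008° × 111699 m/° = 0.0893592 m.
East–west at this latitude: 0.0000057° × 111699 × cos 65.1076° ≈ 0.0000057 × 47015.8 = 0.26799 m.
Hypotenuse of the two orthogonal shifts: √(0.0893592² + 0.26799²) = 0.282496 m.
That is 0.282496 m = 28.25 cm.

28.2 centimetres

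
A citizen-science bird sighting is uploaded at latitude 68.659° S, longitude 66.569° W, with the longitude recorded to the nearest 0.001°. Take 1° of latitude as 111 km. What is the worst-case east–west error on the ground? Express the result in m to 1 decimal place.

Rounding to 3 decimal places leaves the longitude within ±0.0005° of the true value.
At latitude 68.659° a degree of longitude spans 111000 m × cos 68.659° = 111000 × 0.3639 ≈ 40394.9 m.
So at most 0.0005° × 40394.9 ≈ 20.1974 m east–west.

20.2 m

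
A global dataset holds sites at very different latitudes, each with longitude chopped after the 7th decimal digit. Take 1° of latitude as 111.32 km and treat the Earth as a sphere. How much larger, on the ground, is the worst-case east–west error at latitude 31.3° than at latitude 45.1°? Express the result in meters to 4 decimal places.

Truncating at 7 decimal places can drop up to a full unit in the last place, so the longitude may be off by as much as 1e-07°.
Error at 31.3° = 1e-07° × 111320 × cos 31.3° ≈ 0.011132 × 0.8545 = 0.0095118 m.
At 45.1°: 1e-07° × 111320 × cos 45.1° = 1e-07 × 111320 × 0.7059 ≈ 0.0078578 m.
Difference: 0.0095118 − 0.0078578 = 0.0016541 m.

0.0017 meters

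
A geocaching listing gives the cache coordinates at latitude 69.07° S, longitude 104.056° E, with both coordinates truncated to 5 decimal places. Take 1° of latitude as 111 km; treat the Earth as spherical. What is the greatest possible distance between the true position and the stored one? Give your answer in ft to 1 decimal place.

3.9 ft

Truncating at 5 decimal places can drop up to a full unit in the last place, so each coordinate may be off by as much as 1e-05°.
Latitude error → 1e-05 × 111000 = 1.11 m along the meridian.
E–W at 69.07°: 1e-05° × 111000 × cos 69.07° = 1e-05 × 111000 × 0.3572 ≈ 0.396522 m.
Combining orthogonally: (1.11² + 0.396522²)^½ ≈ 1.1787 m.
Converting: 1.1787 m × 3.2808 ft/m ≈ 3.8671 ft.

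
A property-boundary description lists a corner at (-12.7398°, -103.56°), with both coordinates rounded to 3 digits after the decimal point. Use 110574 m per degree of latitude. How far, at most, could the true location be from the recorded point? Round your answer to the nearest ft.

253 ft

Rounding to 3 decimal places leaves each coordinate within ±0.0005° of the true value.
Latitude error → 0.0005 × 110574 = 55.287 m along the meridian.
East–west component at 12.7398°: 0.0005° × 110574 × cos 12.7398° ≈ 0.0005 × 107852 ≈ 53.9259 m.
Worst case both components are at the extreme and orthogonal: √(55.287² + 53.9259²) ≈ 77.2312 m.
In feet: 77.2312 m ÷ 0.3048 ≈ 253.38 ft.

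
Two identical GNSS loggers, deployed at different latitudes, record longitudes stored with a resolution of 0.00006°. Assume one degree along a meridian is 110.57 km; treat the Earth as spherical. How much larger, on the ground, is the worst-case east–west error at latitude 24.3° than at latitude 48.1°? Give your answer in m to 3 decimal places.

0.808 m

With a 0.00006° grid the true value lies within half a step, ±0.00006°/2 = ±3e-05°, of the stored one.
At 24.3°: 3e-05° × 110570 × cos 24.3° = 3e-05 × 110570 × 0.9114 ≈ 3.0232 m.
Error at 48.1° = 3e-05° × 110570 × cos 48.1° ≈ 3.3171 × 0.6678 = 2.2153 m.
Difference: 3.0232 − 2.2153 = 0.80795 m.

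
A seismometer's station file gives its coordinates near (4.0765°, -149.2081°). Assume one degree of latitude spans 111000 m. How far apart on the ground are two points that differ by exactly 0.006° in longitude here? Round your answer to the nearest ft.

2180 ft

One degree of longitude here spans 111000 × cos 4.0765° = 111000 × 0.9975 ≈ 110719 m; 0.006° of that is 664.315 m.
In feet: 664.315 m ÷ 0.3048 ≈ 2179.5 ft.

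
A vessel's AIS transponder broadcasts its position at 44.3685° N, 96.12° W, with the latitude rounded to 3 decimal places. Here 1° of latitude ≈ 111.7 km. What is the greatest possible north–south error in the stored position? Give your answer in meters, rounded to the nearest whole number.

56 meters

Rounding to 3 decimal places leaves the latitude within ±0.0005° of the true value.
North–south distance: 0.0005° × 111700 m/° = 55.85 m.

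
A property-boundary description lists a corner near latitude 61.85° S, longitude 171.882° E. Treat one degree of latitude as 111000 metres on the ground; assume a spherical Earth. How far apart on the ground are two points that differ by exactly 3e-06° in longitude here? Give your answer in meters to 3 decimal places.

At 61.85° a degree of longitude is 111000 × cos 61.85° ≈ 52367.7 m, so 3e-06° corresponds to 0.157103 m.

0.157 meters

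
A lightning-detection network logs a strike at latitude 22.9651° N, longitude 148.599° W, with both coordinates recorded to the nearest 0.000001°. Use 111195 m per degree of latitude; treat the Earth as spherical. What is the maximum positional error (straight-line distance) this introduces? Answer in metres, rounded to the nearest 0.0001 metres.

0.0756 metres

Rounding to 6 decimal places leaves each coordinate within ±5e-07° of the true value.
Latitude error → 5e-07 × 111195 = 0.0555975 m along the meridian.
Longitude error → 5e-07 × 111195 × cos 22.9651° = 5e-07 × 111195 × 0.9207 ≈ 0.051191 m.
Combining orthogonally: (0.0555975² + 0.051191²)^½ ≈ 0.0755751 m.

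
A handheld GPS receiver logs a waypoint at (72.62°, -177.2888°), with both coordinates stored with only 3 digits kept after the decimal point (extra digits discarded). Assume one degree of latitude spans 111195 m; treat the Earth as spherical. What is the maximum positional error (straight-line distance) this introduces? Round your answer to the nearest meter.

116 meters

Truncating at 3 decimal places can drop up to a full unit in the last place, so each coordinate may be off by as much as 0.001°.
North–south component: 0.001° × 111195 = 111.195 m.
Longitude error → 0.001 × 111195 × cos 72.62° = 0.001 × 111195 × 0.2987 ≈ 33.2148 m.
Worst case both components are at the extreme and orthogonal: √(111.195² + 33.2148²) ≈ 116.05 m.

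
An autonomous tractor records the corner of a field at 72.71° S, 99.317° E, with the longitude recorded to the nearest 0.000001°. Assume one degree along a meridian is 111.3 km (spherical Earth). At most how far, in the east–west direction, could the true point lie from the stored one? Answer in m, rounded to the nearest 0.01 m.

Rounding to 6 decimal places leaves the longitude within ±5e-07° of the true value.
One degree of longitude at 72.71° is 111300 × cos 72.71° ≈ 111300 × 0.2972 = 33079.3 m.
So at most 5e-07° × 33079.3 ≈ 0.0165396 m east–west.

0.02 m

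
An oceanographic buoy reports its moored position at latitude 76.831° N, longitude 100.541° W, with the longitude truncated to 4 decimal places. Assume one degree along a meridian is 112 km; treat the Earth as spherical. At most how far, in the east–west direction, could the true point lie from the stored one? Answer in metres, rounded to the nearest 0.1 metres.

Truncating at 4 decimal places can drop up to a full unit in the last place, so the longitude may be off by as much as 0.0001°.
One degree of longitude at 76.831° is 112000 × cos 76.831° ≈ 112000 × 0.2278 = 25516.3 m.
Maximum E–W displacement: 0.0001 × 25516.3 = 2.55163 m.

2.6 metres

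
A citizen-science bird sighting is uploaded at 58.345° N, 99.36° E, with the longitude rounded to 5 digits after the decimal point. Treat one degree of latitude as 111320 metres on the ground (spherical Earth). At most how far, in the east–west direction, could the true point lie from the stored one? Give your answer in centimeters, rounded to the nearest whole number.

29 centimeters

Rounding to 5 decimal places leaves the longitude within ±5e-06° of the true value.
At latitude 58.345° a degree of longitude spans 111320 m × cos 58.345° = 111320 × 0.5248 ≈ 58421.1 m.
Maximum E–W displacement: 5e-06 × 58421.1 = 0.292105 m.
That is 0.292105 m = 29.211 cm.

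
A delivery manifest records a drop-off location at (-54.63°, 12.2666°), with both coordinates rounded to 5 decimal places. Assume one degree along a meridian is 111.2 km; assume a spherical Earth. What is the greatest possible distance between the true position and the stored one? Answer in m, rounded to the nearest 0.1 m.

Rounding to 5 decimal places leaves each coordinate within ±5e-06° of the true value.
Latitude error → 5e-06 × 111200 = 0.556 m along the meridian.
E–W at 54.63°: 5e-06° × 111200 × cos 54.63° = 5e-06 × 111200 × 0.5789 ≈ 0.321843 m.
The two errors are perpendicular, so the maximum displacement is √(0.556² + 0.321843²) ≈ 0.642432 m.

0.6 m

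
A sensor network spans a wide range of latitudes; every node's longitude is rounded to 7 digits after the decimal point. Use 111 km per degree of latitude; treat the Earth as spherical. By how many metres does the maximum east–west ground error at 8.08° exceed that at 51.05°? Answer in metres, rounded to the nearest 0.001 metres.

Rounding to 7 decimal places leaves the longitude within ±5e-08° of the true value.
At 8.08°: 5e-08° × 111000 × cos 8.08° = 5e-08 × 111000 × 0.9901 ≈ 0.0054949 m.
Error at 51.05° = 5e-08° × 111000 × cos 51.05° ≈ 0.00555 × 0.6286 = 0.003489 m.
Difference: 0.0054949 − 0.003489 = 0.0020059 m.

0.002 metres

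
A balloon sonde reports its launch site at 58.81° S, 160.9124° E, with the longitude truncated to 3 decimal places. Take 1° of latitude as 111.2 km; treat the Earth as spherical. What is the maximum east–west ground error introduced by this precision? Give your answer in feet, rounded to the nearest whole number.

Truncating at 3 decimal places can drop up to a full unit in the last place, so the longitude may be off by as much as 0.001°.
One degree of longitude at 58.81° is 111200 × cos 58.81° ≈ 111200 × 0.5179 = 57588 m.
Maximum E–W displacement: 0.001 × 57588 = 57.588 m.
In feet: 57.588 m ÷ 0.3048 ≈ 188.94 ft.

189 feet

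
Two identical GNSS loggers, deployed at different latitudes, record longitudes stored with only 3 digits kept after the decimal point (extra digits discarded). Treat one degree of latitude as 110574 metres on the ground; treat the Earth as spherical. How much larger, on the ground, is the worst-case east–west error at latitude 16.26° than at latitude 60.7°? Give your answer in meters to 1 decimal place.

52.0 meters

Truncating at 3 decimal places can drop up to a full unit in the last place, so the longitude may be off by as much as 0.001°.
At 16.26°: 0.001° × 110574 × cos 16.26° = 0.001 × 110574 × 0.9600 ≈ 106.15 m.
Error at 60.7° = 0.001° × 110574 × cos 60.7° ≈ 110.57 × 0.4894 = 54.113 m.
Difference: 106.15 − 54.113 = 52.038 m.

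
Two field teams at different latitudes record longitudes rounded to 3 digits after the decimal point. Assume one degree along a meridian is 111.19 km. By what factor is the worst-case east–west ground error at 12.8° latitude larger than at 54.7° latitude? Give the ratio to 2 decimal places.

Rounding to 3 decimal places leaves the longitude within ±0.0005° of the true value.
At 12.8°: 0.0005° × 111190 × cos 12.8° = 0.0005 × 111190 × 0.9751 ≈ 54.213 m.
At 54.7°: 0.0005° × 111190 × cos 54.7° = 0.0005 × 111190 × 0.5779 ≈ 32.126 m.
Ratio: 54.213 / 32.126 = cos 12.8° / cos 54.7° ≈ 1.6875.

1.69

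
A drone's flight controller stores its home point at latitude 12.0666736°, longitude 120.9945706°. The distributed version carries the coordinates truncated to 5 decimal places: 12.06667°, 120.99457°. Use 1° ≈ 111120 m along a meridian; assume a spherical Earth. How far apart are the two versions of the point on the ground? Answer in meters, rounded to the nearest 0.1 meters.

0.4 meters

Δlat = 12.0666736 − 12.06667 = +0.0000036°; Δlon = 120.9945706 − 120.99457 = +0.0000006°.
North–south shift: 0.0000036 × 111120 = 0.400032 m.
E–W at 12.0667°: 0.0000006° × 111120 × cos 12.0667° = 0.0000006 × 111120 × 0.9779 ≈ 0.0651989 m.
Combined displacement = (0.400032² + 0.0651989²)^½ ≈ 0.40531 m.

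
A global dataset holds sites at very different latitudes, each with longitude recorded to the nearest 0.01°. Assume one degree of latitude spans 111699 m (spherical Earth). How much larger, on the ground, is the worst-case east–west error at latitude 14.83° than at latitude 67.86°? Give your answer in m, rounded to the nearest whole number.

Rounding to 2 decimal places leaves the longitude within ±0.005° of the true value.
Error at 14.83° = 0.005° × 111699 × cos 14.83° ≈ 558.5 × 0.9667 = 539.89 m.
At 67.86°: 0.005° × 111699 × cos 67.86° = 0.005 × 111699 × 0.3769 ≈ 210.48 m.
Difference: 539.89 − 210.48 = 329.41 m.

329 m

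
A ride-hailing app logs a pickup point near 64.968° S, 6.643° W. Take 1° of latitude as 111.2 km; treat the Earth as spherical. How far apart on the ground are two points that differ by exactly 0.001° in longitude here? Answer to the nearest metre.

One degree of longitude here spans 111200 × cos 64.968° = 111200 × 0.4231 ≈ 47051.4 m; 0.001° of that is 47.0514 m.

47 metres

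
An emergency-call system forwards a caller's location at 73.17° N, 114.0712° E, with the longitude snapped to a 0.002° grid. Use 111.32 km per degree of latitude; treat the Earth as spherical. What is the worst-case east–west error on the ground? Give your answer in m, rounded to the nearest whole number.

With a 0.002° grid the true value lies within half a step, ±0.002°/2 = ±0.001°, of the stored one.
Parallels shrink by cos φ, so at 73.17° a degree of longitude is 111320 × 0.2895 ≈ 32230.8 m.
So at most 0.001° × 32230.8 ≈ 32.2308 m east–west.

32 m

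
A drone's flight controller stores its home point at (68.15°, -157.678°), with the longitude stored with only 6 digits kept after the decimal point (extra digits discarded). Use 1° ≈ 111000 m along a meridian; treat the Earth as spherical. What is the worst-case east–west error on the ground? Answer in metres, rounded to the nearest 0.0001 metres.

Truncating at 6 decimal places can drop up to a full unit in the last place, so the longitude may be off by as much as 1e-06°.
Parallels shrink by cos φ, so at 68.15° a degree of longitude is 111000 × 0.3722 ≈ 41311.8 m.
East–west error: 1e-06° × 41311.8 m/° ≈ 0.0413118 m.

0.0413 metres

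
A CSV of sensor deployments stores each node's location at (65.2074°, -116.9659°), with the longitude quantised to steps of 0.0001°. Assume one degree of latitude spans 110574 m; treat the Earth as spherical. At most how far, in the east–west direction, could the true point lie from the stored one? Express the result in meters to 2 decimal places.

2.32 meters

With a 0.0001° grid the true value lies within half a step, ±0.0001°/2 = ±5e-05°, of the stored one.
At latitude 65.2074° a degree of longitude spans 110574 m × cos 65.2074° = 110574 × 0.4193 ≈ 46367.5 m.
So at most 5e-05° × 46367.5 ≈ 2.31838 m east–west.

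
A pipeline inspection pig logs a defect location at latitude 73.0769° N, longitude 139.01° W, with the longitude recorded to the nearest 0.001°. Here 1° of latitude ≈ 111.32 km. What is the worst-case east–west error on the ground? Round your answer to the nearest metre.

Rounding to 3 decimal places leaves the longitude within ±0.0005° of the true value.
At latitude 73.0769° a degree of longitude spans 111320 m × cos 73.0769° = 111320 × 0.2911 ≈ 32403.9 m.
East–west error: 0.0005° × 32403.9 m/° ≈ 16.202 m.

16 metres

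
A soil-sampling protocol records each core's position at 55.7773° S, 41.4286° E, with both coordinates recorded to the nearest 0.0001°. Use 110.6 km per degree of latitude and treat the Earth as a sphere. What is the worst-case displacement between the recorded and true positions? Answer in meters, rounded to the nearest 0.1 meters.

Rounding to 4 decimal places leaves each coordinate within ±5e-05° of the true value.
N–S: 5e-05° × 110600 m/° = 5.53 m.
E–W at 55.7773°: 5e-05° × 110600 × cos 55.7773° = 5e-05 × 110600 × 0.5624 ≈ 3.11013 m.
Worst case both components are at the extreme and orthogonal: √(5.53² + 3.11013²) ≈ 6.34459 m.

6.3 meters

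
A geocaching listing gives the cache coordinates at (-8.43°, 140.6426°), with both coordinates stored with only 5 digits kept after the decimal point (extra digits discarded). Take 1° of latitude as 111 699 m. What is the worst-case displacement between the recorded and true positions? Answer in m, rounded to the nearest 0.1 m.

1.6 m

Truncating at 5 decimal places can drop up to a full unit in the last place, so each coordinate may be off by as much as 1e-05°.
Latitude error → 1e-05 × 111699 = 1.11699 m along the meridian.
East–west component at 8.43°: 1e-05° × 111699 × cos 8.43° ≈ 1e-05 × 110492 ≈ 1.10492 m.
Worst case both components are at the extreme and orthogonal: √(1.11699² + 1.10492²) ≈ 1.57115 m.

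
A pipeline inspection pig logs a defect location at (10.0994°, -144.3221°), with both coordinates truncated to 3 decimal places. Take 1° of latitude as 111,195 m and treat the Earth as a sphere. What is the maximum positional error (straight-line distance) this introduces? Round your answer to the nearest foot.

Truncating at 3 decimal places can drop up to a full unit in the last place, so each coordinate may be off by as much as 0.001°.
N–S: 0.001° × 111195 m/° = 111.195 m.
Longitude error → 0.001 × 111195 × cos 10.0994° = 0.001 × 111195 × 0.9845 ≈ 109.472 m.
Worst case both components are at the extreme and orthogonal: √(111.195² + 109.472²) ≈ 156.04 m.
Converting: 156.04 m × 3.2808 ft/m ≈ 511.94 ft.

512 feet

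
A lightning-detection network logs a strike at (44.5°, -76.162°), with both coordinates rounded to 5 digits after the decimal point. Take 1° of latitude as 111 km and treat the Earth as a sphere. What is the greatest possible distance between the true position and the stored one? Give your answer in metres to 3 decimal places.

0.682 metres

Rounding to 5 decimal places leaves each coordinate within ±5e-06° of the true value.
Latitude error → 5e-06 × 111000 = 0.555 m along the meridian.
East–west component at 44.5°: 5e-06° × 111000 × cos 44.5° ≈ 5e-06 × 79170.8 ≈ 0.395854 m.
Worst case both components are at the extreme and orthogonal: √(0.555² + 0.395854²) ≈ 0.681708 m.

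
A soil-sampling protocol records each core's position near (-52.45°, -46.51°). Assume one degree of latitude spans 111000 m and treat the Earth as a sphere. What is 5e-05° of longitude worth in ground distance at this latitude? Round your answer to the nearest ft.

5e-05° of longitude at 52.45° is 5e-05 × 111000 × cos 52.45° ≈ 5e-05 × 67649.3 = 3.38247 m.
In feet: 3.38247 m ÷ 0.3048 ≈ 11.097 ft.

11 ft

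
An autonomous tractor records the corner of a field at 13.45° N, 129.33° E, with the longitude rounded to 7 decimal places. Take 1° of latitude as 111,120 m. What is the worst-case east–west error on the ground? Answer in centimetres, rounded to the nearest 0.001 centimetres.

0.540 centimetres

Rounding to 7 decimal places leaves the longitude within ±5e-08° of the true value.
Parallels shrink by cos φ, so at 13.45° a degree of longitude is 111120 × 0.9726 ≈ 108072 m.
East–west error: 5e-08° × 108072 m/° ≈ 0.00540362 m.
That is 0.00540362 m = 0.54036 cm.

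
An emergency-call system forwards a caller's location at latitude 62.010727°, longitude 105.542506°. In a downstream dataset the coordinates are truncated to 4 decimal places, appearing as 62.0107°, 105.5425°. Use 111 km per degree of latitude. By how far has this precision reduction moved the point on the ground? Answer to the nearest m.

Δlat = 62.010727 − 62.0107 = +0.000027°; Δlon = 105.542506 − 105.5425 = +0.000006°.
N–S: 0.000027° × 111000 m/° = 2.997 m.
East–west at this latitude: 0.000006° × 111000 × cos 62.0107° ≈ 0.000006 × 52093 = 0.312558 m.
Distance: √(2.997² + 0.312558²) ≈ 3.01325 m.

3 m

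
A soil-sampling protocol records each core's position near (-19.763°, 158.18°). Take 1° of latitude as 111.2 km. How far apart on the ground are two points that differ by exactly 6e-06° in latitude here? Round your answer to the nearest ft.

6e-06° × 111200 m/° = 0.6672 m.
Converting: 0.6672 m × 3.2808 ft/m ≈ 2.189 ft.

2 ft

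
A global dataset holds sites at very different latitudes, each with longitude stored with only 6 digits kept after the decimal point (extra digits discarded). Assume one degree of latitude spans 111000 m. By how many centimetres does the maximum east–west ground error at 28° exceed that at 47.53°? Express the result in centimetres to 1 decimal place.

2.3 centimetres

Truncating at 6 decimal places can drop up to a full unit in the last place, so the longitude may be off by as much as 1e-06°.
At 28°: 1e-06° × 111000 × cos 28° = 1e-06 × 111000 × 0.8829 ≈ 0.098007 m.
Error at 47.53° = 1e-06° × 111000 × cos 47.53° ≈ 0.111 × 0.6752 = 0.074948 m.
Difference: 0.098007 − 0.074948 = 0.02306 m.
That is 0.0230595 m = 2.306 cm.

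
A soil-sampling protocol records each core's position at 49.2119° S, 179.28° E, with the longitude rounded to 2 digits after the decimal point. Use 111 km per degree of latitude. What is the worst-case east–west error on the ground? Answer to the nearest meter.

Rounding to 2 decimal places leaves the longitude within ±0.005° of the true value.
At latitude 49.2119° a degree of longitude spans 111000 m × cos 49.2119° = 111000 × 0.6533 ≈ 72512.2 m.
Maximum E–W displacement: 0.005 × 72512.2 = 362.561 m.

363 meters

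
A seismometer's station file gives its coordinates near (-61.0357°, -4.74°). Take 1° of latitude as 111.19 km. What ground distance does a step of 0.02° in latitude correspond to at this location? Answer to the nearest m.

Along a meridian 0.02° is 0.02 × 111190 = 2223.8 m.

2224 m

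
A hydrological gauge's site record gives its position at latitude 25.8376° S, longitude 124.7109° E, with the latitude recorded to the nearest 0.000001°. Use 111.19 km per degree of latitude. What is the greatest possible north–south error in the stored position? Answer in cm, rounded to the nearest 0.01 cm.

Rounding to 6 decimal places leaves the latitude within ±5e-07° of the true value.
North–south distance: 5e-07° × 111190 m/° = 0.055595 m.
That is 0.055595 m = 5.5595 cm.

5.56 cm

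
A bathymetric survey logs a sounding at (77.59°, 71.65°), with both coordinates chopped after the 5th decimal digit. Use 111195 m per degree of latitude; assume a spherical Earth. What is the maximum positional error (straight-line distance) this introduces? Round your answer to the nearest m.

Truncating at 5 decimal places can drop up to a full unit in the last place, so each coordinate may be off by as much as 1e-05°.
Latitude error → 1e-05 × 111195 = 1.11195 m along the meridian.
E–W at 77.59°: 1e-05° × 111195 × cos 77.59° = 1e-05 × 111195 × 0.2149 ≈ 0.238964 m.
The two errors are perpendicular, so the maximum displacement is √(1.11195² + 0.238964²) ≈ 1.13734 m.

1 m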